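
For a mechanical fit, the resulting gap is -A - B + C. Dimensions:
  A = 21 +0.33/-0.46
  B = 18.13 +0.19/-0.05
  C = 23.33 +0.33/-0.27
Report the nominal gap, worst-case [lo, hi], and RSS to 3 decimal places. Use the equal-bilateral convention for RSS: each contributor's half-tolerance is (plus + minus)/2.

Stack each dimension's contribution:
  -A: nom -21.000 → Σnom=-21.000; wc +0.460/-0.330 → slack +0.460/-0.330; half-tol=0.395, Σhalf²=0.156025
  -B: nom -18.130 → Σnom=-39.130; wc +0.050/-0.190 → slack +0.510/-0.520; half-tol=0.120, Σhalf²=0.170425
  +C: nom +23.330 → Σnom=-15.800; wc +0.330/-0.270 → slack +0.840/-0.790; half-tol=0.300, Σhalf²=0.260425
Nominal = -15.800. Worst-case = [-15.800 - 0.790, -15.800 + 0.840] = [-16.590, -14.960]. RSS = √0.260425 = 0.510.

nominal=-15.800 wc=[-16.590,-14.960] rss=0.510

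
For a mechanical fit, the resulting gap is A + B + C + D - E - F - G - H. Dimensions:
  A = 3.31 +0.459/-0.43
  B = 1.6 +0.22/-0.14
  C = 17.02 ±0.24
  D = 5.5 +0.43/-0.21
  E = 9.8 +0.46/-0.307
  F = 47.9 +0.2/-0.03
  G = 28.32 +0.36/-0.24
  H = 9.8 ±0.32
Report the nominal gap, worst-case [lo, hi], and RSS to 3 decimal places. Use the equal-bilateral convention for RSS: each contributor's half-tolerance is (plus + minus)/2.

nominal=-68.390 wc=[-70.750,-66.144] rss=0.862

Stack each dimension's contribution:
  +A: nom +3.310 → Σnom=3.310; wc +0.459/-0.430 → slack +0.459/-0.430; half-tol=0.445, Σhalf²=0.197580
  +B: nom +1.600 → Σnom=4.910; wc +0.220/-0.140 → slack +0.679/-0.570; half-tol=0.180, Σhalf²=0.229980
  +C: nom +17.020 → Σnom=21.930; wc +0.240/-0.240 → slack +0.919/-0.810; half-tol=0.240, Σhalf²=0.287580
  +D: nom +5.500 → Σnom=27.430; wc +0.430/-0.210 → slack +1.349/-1.020; half-tol=0.320, Σhalf²=0.389980
  -E: nom -9.800 → Σnom=17.630; wc +0.307/-0.460 → slack +1.656/-1.480; half-tol=0.384, Σhalf²=0.537052
  -F: nom -47.900 → Σnom=-30.270; wc +0.030/-0.200 → slack +1.686/-1.680; half-tol=0.115, Σhalf²=0.550277
  -G: nom -28.320 → Σnom=-58.590; wc +0.240/-0.360 → slack +1.926/-2.040; half-tol=0.300, Σhalf²=0.640277
  -H: nom -9.800 → Σnom=-68.390; wc +0.320/-0.320 → slack +2.246/-2.360; half-tol=0.320, Σhalf²=0.742677
Nominal = -68.390. Worst-case = [-68.390 - 2.360, -68.390 + 2.246] = [-70.750, -66.144]. RSS = √0.742677 = 0.862.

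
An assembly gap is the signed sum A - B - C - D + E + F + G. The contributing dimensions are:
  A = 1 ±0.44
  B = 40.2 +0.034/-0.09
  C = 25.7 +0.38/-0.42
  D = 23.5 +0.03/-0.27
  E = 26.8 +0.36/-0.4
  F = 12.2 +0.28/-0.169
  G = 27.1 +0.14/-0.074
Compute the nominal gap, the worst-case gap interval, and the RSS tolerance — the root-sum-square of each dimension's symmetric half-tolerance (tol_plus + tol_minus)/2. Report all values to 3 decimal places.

nominal=-22.300 wc=[-23.827,-20.300] rss=0.766

Stack each dimension's contribution:
  +A: nom +1.000 → Σnom=1.000; wc +0.440/-0.440 → slack +0.440/-0.440; half-tol=0.440, Σhalf²=0.193600
  -B: nom -40.200 → Σnom=-39.200; wc +0.090/-0.034 → slack +0.530/-0.474; half-tol=0.062, Σhalf²=0.197444
  -C: nom -25.700 → Σnom=-64.900; wc +0.420/-0.380 → slack +0.950/-0.854; half-tol=0.400, Σhalf²=0.357444
  -D: nom -23.500 → Σnom=-88.400; wc +0.270/-0.030 → slack +1.220/-0.884; half-tol=0.150, Σhalf²=0.379944
  +E: nom +26.800 → Σnom=-61.600; wc +0.360/-0.400 → slack +1.580/-1.284; half-tol=0.380, Σhalf²=0.524344
  +F: nom +12.200 → Σnom=-49.400; wc +0.280/-0.169 → slack +1.860/-1.453; half-tol=0.225, Σhalf²=0.574744
  +G: nom +27.100 → Σnom=-22.300; wc +0.140/-0.074 → slack +2.000/-1.527; half-tol=0.107, Σhalf²=0.586193
Nominal = -22.300. Worst-case = [-22.300 - 1.527, -22.300 + 2.000] = [-23.827, -20.300]. RSS = √0.586193 = 0.766.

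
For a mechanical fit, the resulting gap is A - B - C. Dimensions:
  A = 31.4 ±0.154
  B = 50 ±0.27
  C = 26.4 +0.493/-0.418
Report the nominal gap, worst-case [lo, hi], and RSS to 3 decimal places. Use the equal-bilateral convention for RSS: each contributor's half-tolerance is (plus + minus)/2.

nominal=-45.000 wc=[-45.917,-44.158] rss=0.551

Stack each dimension's contribution:
  +A: nom +31.400 → Σnom=31.400; wc +0.154/-0.154 → slack +0.154/-0.154; half-tol=0.154, Σhalf²=0.023716
  -B: nom -50.000 → Σnom=-18.600; wc +0.270/-0.270 → slack +0.424/-0.424; half-tol=0.270, Σhalf²=0.096616
  -C: nom -26.400 → Σnom=-45.000; wc +0.418/-0.493 → slack +0.842/-0.917; half-tol=0.456, Σhalf²=0.304096
Nominal = -45.000. Worst-case = [-45.000 - 0.917, -45.000 + 0.842] = [-45.917, -44.158]. RSS = √0.304096 = 0.551.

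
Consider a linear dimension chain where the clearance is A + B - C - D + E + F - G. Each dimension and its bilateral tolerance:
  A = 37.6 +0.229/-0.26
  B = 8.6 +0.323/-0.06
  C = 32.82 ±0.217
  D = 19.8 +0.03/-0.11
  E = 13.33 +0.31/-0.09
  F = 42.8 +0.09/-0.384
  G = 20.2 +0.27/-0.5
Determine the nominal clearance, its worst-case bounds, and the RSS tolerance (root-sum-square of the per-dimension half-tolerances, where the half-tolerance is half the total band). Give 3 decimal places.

Stack each dimension's contribution:
  +A: nom +37.600 → Σnom=37.600; wc +0.229/-0.260 → slack +0.229/-0.260; half-tol=0.244, Σhalf²=0.059780
  +B: nom +8.600 → Σnom=46.200; wc +0.323/-0.060 → slack +0.552/-0.320; half-tol=0.192, Σhalf²=0.096452
  -C: nom -32.820 → Σnom=13.380; wc +0.217/-0.217 → slack +0.769/-0.537; half-tol=0.217, Σhalf²=0.143541
  -D: nom -19.800 → Σnom=-6.420; wc +0.110/-0.030 → slack +0.879/-0.567; half-tol=0.070, Σhalf²=0.148441
  +E: nom +13.330 → Σnom=6.910; wc +0.310/-0.090 → slack +1.189/-0.657; half-tol=0.200, Σhalf²=0.188441
  +F: nom +42.800 → Σnom=49.710; wc +0.090/-0.384 → slack +1.279/-1.041; half-tol=0.237, Σhalf²=0.244610
  -G: nom -20.200 → Σnom=29.510; wc +0.500/-0.270 → slack +1.779/-1.311; half-tol=0.385, Σhalf²=0.392836
Nominal = 29.510. Worst-case = [29.510 - 1.311, 29.510 + 1.779] = [28.199, 31.289]. RSS = √0.392836 = 0.627.

nominal=29.510 wc=[28.199,31.289] rss=0.627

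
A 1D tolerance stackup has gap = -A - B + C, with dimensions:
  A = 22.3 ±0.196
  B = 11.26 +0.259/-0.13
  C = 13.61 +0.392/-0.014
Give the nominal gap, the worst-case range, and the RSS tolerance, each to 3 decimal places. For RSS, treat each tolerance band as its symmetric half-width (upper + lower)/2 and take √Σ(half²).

Stack each dimension's contribution:
  -A: nom -22.300 → Σnom=-22.300; wc +0.196/-0.196 → slack +0.196/-0.196; half-tol=0.196, Σhalf²=0.038416
  -B: nom -11.260 → Σnom=-33.560; wc +0.130/-0.259 → slack +0.326/-0.455; half-tol=0.195, Σhalf²=0.076246
  +C: nom +13.610 → Σnom=-19.950; wc +0.392/-0.014 → slack +0.718/-0.469; half-tol=0.203, Σhalf²=0.117455
Nominal = -19.950. Worst-case = [-19.950 - 0.469, -19.950 + 0.718] = [-20.419, -19.232]. RSS = √0.117455 = 0.343.

nominal=-19.950 wc=[-20.419,-19.232] rss=0.343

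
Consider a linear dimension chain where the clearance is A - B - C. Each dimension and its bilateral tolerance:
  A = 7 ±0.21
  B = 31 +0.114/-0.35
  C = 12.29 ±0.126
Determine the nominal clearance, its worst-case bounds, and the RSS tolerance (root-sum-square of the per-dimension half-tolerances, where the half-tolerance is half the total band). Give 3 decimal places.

Stack each dimension's contribution:
  +A: nom +7.000 → Σnom=7.000; wc +0.210/-0.210 → slack +0.210/-0.210; half-tol=0.210, Σhalf²=0.044100
  -B: nom -31.000 → Σnom=-24.000; wc +0.350/-0.114 → slack +0.560/-0.324; half-tol=0.232, Σhalf²=0.097924
  -C: nom -12.290 → Σnom=-36.290; wc +0.126/-0.126 → slack +0.686/-0.450; half-tol=0.126, Σhalf²=0.113800
Nominal = -36.290. Worst-case = [-36.290 - 0.450, -36.290 + 0.686] = [-36.740, -35.604]. RSS = √0.113800 = 0.337.

nominal=-36.290 wc=[-36.740,-35.604] rss=0.337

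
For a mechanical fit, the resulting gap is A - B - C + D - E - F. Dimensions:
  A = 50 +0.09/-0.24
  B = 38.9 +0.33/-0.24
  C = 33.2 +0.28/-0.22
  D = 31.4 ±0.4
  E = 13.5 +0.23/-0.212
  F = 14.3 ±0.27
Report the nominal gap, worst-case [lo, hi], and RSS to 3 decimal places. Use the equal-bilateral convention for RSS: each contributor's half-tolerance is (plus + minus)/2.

nominal=-18.500 wc=[-20.250,-17.068] rss=0.673

Stack each dimension's contribution:
  +A: nom +50.000 → Σnom=50.000; wc +0.090/-0.240 → slack +0.090/-0.240; half-tol=0.165, Σhalf²=0.027225
  -B: nom -38.900 → Σnom=11.100; wc +0.240/-0.330 → slack +0.330/-0.570; half-tol=0.285, Σhalf²=0.108450
  -C: nom -33.200 → Σnom=-22.100; wc +0.220/-0.280 → slack +0.550/-0.850; half-tol=0.250, Σhalf²=0.170950
  +D: nom +31.400 → Σnom=9.300; wc +0.400/-0.400 → slack +0.950/-1.250; half-tol=0.400, Σhalf²=0.330950
  -E: nom -13.500 → Σnom=-4.200; wc +0.212/-0.230 → slack +1.162/-1.480; half-tol=0.221, Σhalf²=0.379791
  -F: nom -14.300 → Σnom=-18.500; wc +0.270/-0.270 → slack +1.432/-1.750; half-tol=0.270, Σhalf²=0.452691
Nominal = -18.500. Worst-case = [-18.500 - 1.750, -18.500 + 1.432] = [-20.250, -17.068]. RSS = √0.452691 = 0.673.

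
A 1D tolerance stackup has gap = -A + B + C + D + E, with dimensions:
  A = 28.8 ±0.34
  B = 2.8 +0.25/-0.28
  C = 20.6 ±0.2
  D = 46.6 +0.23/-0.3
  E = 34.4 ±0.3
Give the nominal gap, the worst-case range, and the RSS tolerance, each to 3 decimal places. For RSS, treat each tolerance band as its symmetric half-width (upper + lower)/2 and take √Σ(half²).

Stack each dimension's contribution:
  -A: nom -28.800 → Σnom=-28.800; wc +0.340/-0.340 → slack +0.340/-0.340; half-tol=0.340, Σhalf²=0.115600
  +B: nom +2.800 → Σnom=-26.000; wc +0.250/-0.280 → slack +0.590/-0.620; half-tol=0.265, Σhalf²=0.185825
  +C: nom +20.600 → Σnom=-5.400; wc +0.200/-0.200 → slack +0.790/-0.820; half-tol=0.200, Σhalf²=0.225825
  +D: nom +46.600 → Σnom=41.200; wc +0.230/-0.300 → slack +1.020/-1.120; half-tol=0.265, Σhalf²=0.296050
  +E: nom +34.400 → Σnom=75.600; wc +0.300/-0.300 → slack +1.320/-1.420; half-tol=0.300, Σhalf²=0.386050
Nominal = 75.600. Worst-case = [75.600 - 1.420, 75.600 + 1.320] = [74.180, 76.920]. RSS = √0.386050 = 0.621.

nominal=75.600 wc=[74.180,76.920] rss=0.621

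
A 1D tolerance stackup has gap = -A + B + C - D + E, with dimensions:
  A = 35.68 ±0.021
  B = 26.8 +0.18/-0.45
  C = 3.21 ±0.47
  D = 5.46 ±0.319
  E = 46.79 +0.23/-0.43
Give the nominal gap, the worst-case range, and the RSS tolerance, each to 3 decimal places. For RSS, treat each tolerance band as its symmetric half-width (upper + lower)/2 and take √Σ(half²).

Stack each dimension's contribution:
  -A: nom -35.680 → Σnom=-35.680; wc +0.021/-0.021 → slack +0.021/-0.021; half-tol=0.021, Σhalf²=0.000441
  +B: nom +26.800 → Σnom=-8.880; wc +0.180/-0.450 → slack +0.201/-0.471; half-tol=0.315, Σhalf²=0.099666
  +C: nom +3.210 → Σnom=-5.670; wc +0.470/-0.470 → slack +0.671/-0.941; half-tol=0.470, Σhalf²=0.320566
  -D: nom -5.460 → Σnom=-11.130; wc +0.319/-0.319 → slack +0.990/-1.260; half-tol=0.319, Σhalf²=0.422327
  +E: nom +46.790 → Σnom=35.660; wc +0.230/-0.430 → slack +1.220/-1.690; half-tol=0.330, Σhalf²=0.531227
Nominal = 35.660. Worst-case = [35.660 - 1.690, 35.660 + 1.220] = [33.970, 36.880]. RSS = √0.531227 = 0.729.

nominal=35.660 wc=[33.970,36.880] rss=0.729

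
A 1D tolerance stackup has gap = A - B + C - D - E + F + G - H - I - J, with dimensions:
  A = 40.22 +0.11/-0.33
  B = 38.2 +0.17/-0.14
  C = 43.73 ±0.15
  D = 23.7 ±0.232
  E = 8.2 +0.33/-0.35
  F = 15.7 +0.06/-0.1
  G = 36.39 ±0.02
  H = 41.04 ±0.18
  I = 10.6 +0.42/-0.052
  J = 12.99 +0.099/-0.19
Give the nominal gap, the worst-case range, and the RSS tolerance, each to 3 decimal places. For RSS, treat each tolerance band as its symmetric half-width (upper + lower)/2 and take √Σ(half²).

Stack each dimension's contribution:
  +A: nom +40.220 → Σnom=40.220; wc +0.110/-0.330 → slack +0.110/-0.330; half-tol=0.220, Σhalf²=0.048400
  -B: nom -38.200 → Σnom=2.020; wc +0.140/-0.170 → slack +0.250/-0.500; half-tol=0.155, Σhalf²=0.072425
  +C: nom +43.730 → Σnom=45.750; wc +0.150/-0.150 → slack +0.400/-0.650; half-tol=0.150, Σhalf²=0.094925
  -D: nom -23.700 → Σnom=22.050; wc +0.232/-0.232 → slack +0.632/-0.882; half-tol=0.232, Σhalf²=0.148749
  -E: nom -8.200 → Σnom=13.850; wc +0.350/-0.330 → slack +0.982/-1.212; half-tol=0.340, Σhalf²=0.264349
  +F: nom +15.700 → Σnom=29.550; wc +0.060/-0.100 → slack +1.042/-1.312; half-tol=0.080, Σhalf²=0.270749
  +G: nom +36.390 → Σnom=65.940; wc +0.020/-0.020 → slack +1.062/-1.332; half-tol=0.020, Σhalf²=0.271149
  -H: nom -41.040 → Σnom=24.900; wc +0.180/-0.180 → slack +1.242/-1.512; half-tol=0.180, Σhalf²=0.303549
  -I: nom -10.600 → Σnom=14.300; wc +0.052/-0.420 → slack +1.294/-1.932; half-tol=0.236, Σhalf²=0.359245
  -J: nom -12.990 → Σnom=1.310; wc +0.190/-0.099 → slack +1.484/-2.031; half-tol=0.145, Σhalf²=0.380125
Nominal = 1.310. Worst-case = [1.310 - 2.031, 1.310 + 1.484] = [-0.721, 2.794]. RSS = √0.380125 = 0.617.

nominal=1.310 wc=[-0.721,2.794] rss=0.617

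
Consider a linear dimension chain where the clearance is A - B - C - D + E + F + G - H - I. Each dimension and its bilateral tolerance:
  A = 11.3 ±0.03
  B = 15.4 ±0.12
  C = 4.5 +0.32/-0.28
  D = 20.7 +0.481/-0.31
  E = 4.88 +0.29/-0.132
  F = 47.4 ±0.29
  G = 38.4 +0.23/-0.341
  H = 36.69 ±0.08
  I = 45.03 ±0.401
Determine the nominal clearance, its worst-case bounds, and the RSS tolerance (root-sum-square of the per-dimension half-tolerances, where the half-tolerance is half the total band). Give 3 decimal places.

Stack each dimension's contribution:
  +A: nom +11.300 → Σnom=11.300; wc +0.030/-0.030 → slack +0.030/-0.030; half-tol=0.030, Σhalf²=0.000900
  -B: nom -15.400 → Σnom=-4.100; wc +0.120/-0.120 → slack +0.150/-0.150; half-tol=0.120, Σhalf²=0.015300
  -C: nom -4.500 → Σnom=-8.600; wc +0.280/-0.320 → slack +0.430/-0.470; half-tol=0.300, Σhalf²=0.105300
  -D: nom -20.700 → Σnom=-29.300; wc +0.310/-0.481 → slack +0.740/-0.951; half-tol=0.395, Σhalf²=0.261720
  +E: nom +4.880 → Σnom=-24.420; wc +0.290/-0.132 → slack +1.030/-1.083; half-tol=0.211, Σhalf²=0.306241
  +F: nom +47.400 → Σnom=22.980; wc +0.290/-0.290 → slack +1.320/-1.373; half-tol=0.290, Σhalf²=0.390341
  +G: nom +38.400 → Σnom=61.380; wc +0.230/-0.341 → slack +1.550/-1.714; half-tol=0.286, Σhalf²=0.471851
  -H: nom -36.690 → Σnom=24.690; wc +0.080/-0.080 → slack +1.630/-1.794; half-tol=0.080, Σhalf²=0.478251
  -I: nom -45.030 → Σnom=-20.340; wc +0.401/-0.401 → slack +2.031/-2.195; half-tol=0.401, Σhalf²=0.639053
Nominal = -20.340. Worst-case = [-20.340 - 2.195, -20.340 + 2.031] = [-22.535, -18.309]. RSS = √0.639053 = 0.799.

nominal=-20.340 wc=[-22.535,-18.309] rss=0.799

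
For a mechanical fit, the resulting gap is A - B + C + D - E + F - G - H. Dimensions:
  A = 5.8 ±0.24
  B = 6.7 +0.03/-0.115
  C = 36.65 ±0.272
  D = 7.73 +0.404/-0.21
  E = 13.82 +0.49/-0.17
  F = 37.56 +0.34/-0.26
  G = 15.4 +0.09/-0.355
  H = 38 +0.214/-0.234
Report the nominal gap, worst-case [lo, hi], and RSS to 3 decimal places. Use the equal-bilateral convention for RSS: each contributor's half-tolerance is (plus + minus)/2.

nominal=13.820 wc=[12.014,15.950] rss=0.728

Stack each dimension's contribution:
  +A: nom +5.800 → Σnom=5.800; wc +0.240/-0.240 → slack +0.240/-0.240; half-tol=0.240, Σhalf²=0.057600
  -B: nom -6.700 → Σnom=-0.900; wc +0.115/-0.030 → slack +0.355/-0.270; half-tol=0.073, Σhalf²=0.062856
  +C: nom +36.650 → Σnom=35.750; wc +0.272/-0.272 → slack +0.627/-0.542; half-tol=0.272, Σhalf²=0.136840
  +D: nom +7.730 → Σnom=43.480; wc +0.404/-0.210 → slack +1.031/-0.752; half-tol=0.307, Σhalf²=0.231089
  -E: nom -13.820 → Σnom=29.660; wc +0.170/-0.490 → slack +1.201/-1.242; half-tol=0.330, Σhalf²=0.339989
  +F: nom +37.560 → Σnom=67.220; wc +0.340/-0.260 → slack +1.541/-1.502; half-tol=0.300, Σhalf²=0.429989
  -G: nom -15.400 → Σnom=51.820; wc +0.355/-0.090 → slack +1.896/-1.592; half-tol=0.222, Σhalf²=0.479496
  -H: nom -38.000 → Σnom=13.820; wc +0.234/-0.214 → slack +2.130/-1.806; half-tol=0.224, Σhalf²=0.529672
Nominal = 13.820. Worst-case = [13.820 - 1.806, 13.820 + 2.130] = [12.014, 15.950]. RSS = √0.529672 = 0.728.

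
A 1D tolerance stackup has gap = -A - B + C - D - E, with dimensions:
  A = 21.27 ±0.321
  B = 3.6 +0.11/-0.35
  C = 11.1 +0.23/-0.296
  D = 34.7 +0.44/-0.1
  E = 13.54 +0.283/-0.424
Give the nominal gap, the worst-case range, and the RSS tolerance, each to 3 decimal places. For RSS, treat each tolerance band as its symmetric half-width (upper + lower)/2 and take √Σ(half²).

Stack each dimension's contribution:
  -A: nom -21.270 → Σnom=-21.270; wc +0.321/-0.321 → slack +0.321/-0.321; half-tol=0.321, Σhalf²=0.103041
  -B: nom -3.600 → Σnom=-24.870; wc +0.350/-0.110 → slack +0.671/-0.431; half-tol=0.230, Σhalf²=0.155941
  +C: nom +11.100 → Σnom=-13.770; wc +0.230/-0.296 → slack +0.901/-0.727; half-tol=0.263, Σhalf²=0.225110
  -D: nom -34.700 → Σnom=-48.470; wc +0.100/-0.440 → slack +1.001/-1.167; half-tol=0.270, Σhalf²=0.298010
  -E: nom -13.540 → Σnom=-62.010; wc +0.424/-0.283 → slack +1.425/-1.450; half-tol=0.353, Σhalf²=0.422972
Nominal = -62.010. Worst-case = [-62.010 - 1.450, -62.010 + 1.425] = [-63.460, -60.585]. RSS = √0.422972 = 0.650.

nominal=-62.010 wc=[-63.460,-60.585] rss=0.650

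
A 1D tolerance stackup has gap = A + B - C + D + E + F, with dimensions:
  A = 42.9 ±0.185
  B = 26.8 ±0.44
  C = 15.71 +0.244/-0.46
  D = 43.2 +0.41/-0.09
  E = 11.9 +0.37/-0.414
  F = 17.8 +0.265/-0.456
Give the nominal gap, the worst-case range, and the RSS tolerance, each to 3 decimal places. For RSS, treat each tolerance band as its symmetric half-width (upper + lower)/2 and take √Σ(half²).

nominal=126.890 wc=[125.061,129.020] rss=0.835

Stack each dimension's contribution:
  +A: nom +42.900 → Σnom=42.900; wc +0.185/-0.185 → slack +0.185/-0.185; half-tol=0.185, Σhalf²=0.034225
  +B: nom +26.800 → Σnom=69.700; wc +0.440/-0.440 → slack +0.625/-0.625; half-tol=0.440, Σhalf²=0.227825
  -C: nom -15.710 → Σnom=53.990; wc +0.460/-0.244 → slack +1.085/-0.869; half-tol=0.352, Σhalf²=0.351729
  +D: nom +43.200 → Σnom=97.190; wc +0.410/-0.090 → slack +1.495/-0.959; half-tol=0.250, Σhalf²=0.414229
  +E: nom +11.900 → Σnom=109.090; wc +0.370/-0.414 → slack +1.865/-1.373; half-tol=0.392, Σhalf²=0.567893
  +F: nom +17.800 → Σnom=126.890; wc +0.265/-0.456 → slack +2.130/-1.829; half-tol=0.361, Σhalf²=0.697853
Nominal = 126.890. Worst-case = [126.890 - 1.829, 126.890 + 2.130] = [125.061, 129.020]. RSS = √0.697853 = 0.835.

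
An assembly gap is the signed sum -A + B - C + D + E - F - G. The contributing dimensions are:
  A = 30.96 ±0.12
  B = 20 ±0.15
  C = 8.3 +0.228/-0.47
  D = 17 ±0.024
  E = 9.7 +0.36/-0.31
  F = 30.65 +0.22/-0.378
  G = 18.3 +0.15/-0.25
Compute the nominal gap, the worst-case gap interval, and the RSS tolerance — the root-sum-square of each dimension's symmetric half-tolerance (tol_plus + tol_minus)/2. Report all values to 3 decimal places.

Stack each dimension's contribution:
  -A: nom -30.960 → Σnom=-30.960; wc +0.120/-0.120 → slack +0.120/-0.120; half-tol=0.120, Σhalf²=0.014400
  +B: nom +20.000 → Σnom=-10.960; wc +0.150/-0.150 → slack +0.270/-0.270; half-tol=0.150, Σhalf²=0.036900
  -C: nom -8.300 → Σnom=-19.260; wc +0.470/-0.228 → slack +0.740/-0.498; half-tol=0.349, Σhalf²=0.158701
  +D: nom +17.000 → Σnom=-2.260; wc +0.024/-0.024 → slack +0.764/-0.522; half-tol=0.024, Σhalf²=0.159277
  +E: nom +9.700 → Σnom=7.440; wc +0.360/-0.310 → slack +1.124/-0.832; half-tol=0.335, Σhalf²=0.271502
  -F: nom -30.650 → Σnom=-23.210; wc +0.378/-0.220 → slack +1.502/-1.052; half-tol=0.299, Σhalf²=0.360903
  -G: nom -18.300 → Σnom=-41.510; wc +0.250/-0.150 → slack +1.752/-1.202; half-tol=0.200, Σhalf²=0.400903
Nominal = -41.510. Worst-case = [-41.510 - 1.202, -41.510 + 1.752] = [-42.712, -39.758]. RSS = √0.400903 = 0.633.

nominal=-41.510 wc=[-42.712,-39.758] rss=0.633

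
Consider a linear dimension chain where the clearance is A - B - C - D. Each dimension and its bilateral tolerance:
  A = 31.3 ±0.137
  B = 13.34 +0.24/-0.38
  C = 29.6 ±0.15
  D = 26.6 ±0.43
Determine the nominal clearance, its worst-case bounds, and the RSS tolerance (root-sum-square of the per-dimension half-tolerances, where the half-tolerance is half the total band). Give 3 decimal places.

Stack each dimension's contribution:
  +A: nom +31.300 → Σnom=31.300; wc +0.137/-0.137 → slack +0.137/-0.137; half-tol=0.137, Σhalf²=0.018769
  -B: nom -13.340 → Σnom=17.960; wc +0.380/-0.240 → slack +0.517/-0.377; half-tol=0.310, Σhalf²=0.114869
  -C: nom -29.600 → Σnom=-11.640; wc +0.150/-0.150 → slack +0.667/-0.527; half-tol=0.150, Σhalf²=0.137369
  -D: nom -26.600 → Σnom=-38.240; wc +0.430/-0.430 → slack +1.097/-0.957; half-tol=0.430, Σhalf²=0.322269
Nominal = -38.240. Worst-case = [-38.240 - 0.957, -38.240 + 1.097] = [-39.197, -37.143]. RSS = √0.322269 = 0.568.

nominal=-38.240 wc=[-39.197,-37.143] rss=0.568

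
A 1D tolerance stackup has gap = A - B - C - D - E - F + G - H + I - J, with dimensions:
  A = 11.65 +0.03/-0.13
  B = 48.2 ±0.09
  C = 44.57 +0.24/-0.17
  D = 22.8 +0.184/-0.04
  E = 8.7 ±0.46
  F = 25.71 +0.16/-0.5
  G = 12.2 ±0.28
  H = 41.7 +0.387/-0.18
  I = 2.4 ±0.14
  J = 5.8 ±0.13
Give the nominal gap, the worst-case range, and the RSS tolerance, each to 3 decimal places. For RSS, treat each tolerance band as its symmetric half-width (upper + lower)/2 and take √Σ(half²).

Stack each dimension's contribution:
  +A: nom +11.650 → Σnom=11.650; wc +0.030/-0.130 → slack +0.030/-0.130; half-tol=0.080, Σhalf²=0.006400
  -B: nom -48.200 → Σnom=-36.550; wc +0.090/-0.090 → slack +0.120/-0.220; half-tol=0.090, Σhalf²=0.014500
  -C: nom -44.570 → Σnom=-81.120; wc +0.170/-0.240 → slack +0.290/-0.460; half-tol=0.205, Σhalf²=0.056525
  -D: nom -22.800 → Σnom=-103.920; wc +0.040/-0.184 → slack +0.330/-0.644; half-tol=0.112, Σhalf²=0.069069
  -E: nom -8.700 → Σnom=-112.620; wc +0.460/-0.460 → slack +0.790/-1.104; half-tol=0.460, Σhalf²=0.280669
  -F: nom -25.710 → Σnom=-138.330; wc +0.500/-0.160 → slack +1.290/-1.264; half-tol=0.330, Σhalf²=0.389569
  +G: nom +12.200 → Σnom=-126.130; wc +0.280/-0.280 → slack +1.570/-1.544; half-tol=0.280, Σhalf²=0.467969
  -H: nom -41.700 → Σnom=-167.830; wc +0.180/-0.387 → slack +1.750/-1.931; half-tol=0.283, Σhalf²=0.548341
  +I: nom +2.400 → Σnom=-165.430; wc +0.140/-0.140 → slack +1.890/-2.071; half-tol=0.140, Σhalf²=0.567941
  -J: nom -5.800 → Σnom=-171.230; wc +0.130/-0.130 → slack +2.020/-2.201; half-tol=0.130, Σhalf²=0.584841
Nominal = -171.230. Worst-case = [-171.230 - 2.201, -171.230 + 2.020] = [-173.431, -169.210]. RSS = √0.584841 = 0.765.

nominal=-171.230 wc=[-173.431,-169.210] rss=0.765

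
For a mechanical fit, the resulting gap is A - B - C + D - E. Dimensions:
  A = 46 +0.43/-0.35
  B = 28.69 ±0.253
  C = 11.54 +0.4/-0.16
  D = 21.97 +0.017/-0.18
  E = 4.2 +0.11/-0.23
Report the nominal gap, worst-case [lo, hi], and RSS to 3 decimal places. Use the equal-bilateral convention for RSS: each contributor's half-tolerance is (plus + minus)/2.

nominal=23.540 wc=[22.247,24.630] rss=0.577

Stack each dimension's contribution:
  +A: nom +46.000 → Σnom=46.000; wc +0.430/-0.350 → slack +0.430/-0.350; half-tol=0.390, Σhalf²=0.152100
  -B: nom -28.690 → Σnom=17.310; wc +0.253/-0.253 → slack +0.683/-0.603; half-tol=0.253, Σhalf²=0.216109
  -C: nom -11.540 → Σnom=5.770; wc +0.160/-0.400 → slack +0.843/-1.003; half-tol=0.280, Σhalf²=0.294509
  +D: nom +21.970 → Σnom=27.740; wc +0.017/-0.180 → slack +0.860/-1.183; half-tol=0.099, Σhalf²=0.304211
  -E: nom -4.200 → Σnom=23.540; wc +0.230/-0.110 → slack +1.090/-1.293; half-tol=0.170, Σhalf²=0.333111
Nominal = 23.540. Worst-case = [23.540 - 1.293, 23.540 + 1.090] = [22.247, 24.630]. RSS = √0.333111 = 0.577.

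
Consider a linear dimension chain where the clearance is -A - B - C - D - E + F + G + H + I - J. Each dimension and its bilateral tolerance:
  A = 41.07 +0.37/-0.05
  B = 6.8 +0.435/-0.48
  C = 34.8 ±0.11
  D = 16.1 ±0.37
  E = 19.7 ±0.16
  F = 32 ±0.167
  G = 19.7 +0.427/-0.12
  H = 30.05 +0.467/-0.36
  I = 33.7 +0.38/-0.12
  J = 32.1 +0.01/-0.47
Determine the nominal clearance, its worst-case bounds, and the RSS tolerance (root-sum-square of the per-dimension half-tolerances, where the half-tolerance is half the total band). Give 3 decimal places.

nominal=-35.120 wc=[-37.342,-32.039] rss=0.907

Stack each dimension's contribution:
  -A: nom -41.070 → Σnom=-41.070; wc +0.050/-0.370 → slack +0.050/-0.370; half-tol=0.210, Σhalf²=0.044100
  -B: nom -6.800 → Σnom=-47.870; wc +0.480/-0.435 → slack +0.530/-0.805; half-tol=0.458, Σhalf²=0.253406
  -C: nom -34.800 → Σnom=-82.670; wc +0.110/-0.110 → slack +0.640/-0.915; half-tol=0.110, Σhalf²=0.265506
  -D: nom -16.100 → Σnom=-98.770; wc +0.370/-0.370 → slack +1.010/-1.285; half-tol=0.370, Σhalf²=0.402406
  -E: nom -19.700 → Σnom=-118.470; wc +0.160/-0.160 → slack +1.170/-1.445; half-tol=0.160, Σhalf²=0.428006
  +F: nom +32.000 → Σnom=-86.470; wc +0.167/-0.167 → slack +1.337/-1.612; half-tol=0.167, Σhalf²=0.455895
  +G: nom +19.700 → Σnom=-66.770; wc +0.427/-0.120 → slack +1.764/-1.732; half-tol=0.273, Σhalf²=0.530697
  +H: nom +30.050 → Σnom=-36.720; wc +0.467/-0.360 → slack +2.231/-2.092; half-tol=0.413, Σhalf²=0.701680
  +I: nom +33.700 → Σnom=-3.020; wc +0.380/-0.120 → slack +2.611/-2.212; half-tol=0.250, Σhalf²=0.764180
  -J: nom -32.100 → Σnom=-35.120; wc +0.470/-0.010 → slack +3.081/-2.222; half-tol=0.240, Σhalf²=0.821780
Nominal = -35.120. Worst-case = [-35.120 - 2.222, -35.120 + 3.081] = [-37.342, -32.039]. RSS = √0.821780 = 0.907.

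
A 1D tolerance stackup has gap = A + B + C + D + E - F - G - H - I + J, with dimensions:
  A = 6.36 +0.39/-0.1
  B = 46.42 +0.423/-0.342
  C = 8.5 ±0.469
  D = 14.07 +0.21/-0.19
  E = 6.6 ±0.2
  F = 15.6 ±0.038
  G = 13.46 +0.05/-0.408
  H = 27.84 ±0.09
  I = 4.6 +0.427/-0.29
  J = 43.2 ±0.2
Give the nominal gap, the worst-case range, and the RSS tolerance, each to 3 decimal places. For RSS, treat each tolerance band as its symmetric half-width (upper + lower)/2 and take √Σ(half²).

Stack each dimension's contribution:
  +A: nom +6.360 → Σnom=6.360; wc +0.390/-0.100 → slack +0.390/-0.100; half-tol=0.245, Σhalf²=0.060025
  +B: nom +46.420 → Σnom=52.780; wc +0.423/-0.342 → slack +0.813/-0.442; half-tol=0.383, Σhalf²=0.206331
  +C: nom +8.500 → Σnom=61.280; wc +0.469/-0.469 → slack +1.282/-0.911; half-tol=0.469, Σhalf²=0.426292
  +D: nom +14.070 → Σnom=75.350; wc +0.210/-0.190 → slack +1.492/-1.101; half-tol=0.200, Σhalf²=0.466292
  +E: nom +6.600 → Σnom=81.950; wc +0.200/-0.200 → slack +1.692/-1.301; half-tol=0.200, Σhalf²=0.506292
  -F: nom -15.600 → Σnom=66.350; wc +0.038/-0.038 → slack +1.730/-1.339; half-tol=0.038, Σhalf²=0.507736
  -G: nom -13.460 → Σnom=52.890; wc +0.408/-0.050 → slack +2.138/-1.389; half-tol=0.229, Σhalf²=0.560177
  -H: nom -27.840 → Σnom=25.050; wc +0.090/-0.090 → slack +2.228/-1.479; half-tol=0.090, Σhalf²=0.568277
  -I: nom -4.600 → Σnom=20.450; wc +0.290/-0.427 → slack +2.518/-1.906; half-tol=0.358, Σhalf²=0.696799
  +J: nom +43.200 → Σnom=63.650; wc +0.200/-0.200 → slack +2.718/-2.106; half-tol=0.200, Σhalf²=0.736799
Nominal = 63.650. Worst-case = [63.650 - 2.106, 63.650 + 2.718] = [61.544, 66.368]. RSS = √0.736799 = 0.858.

nominal=63.650 wc=[61.544,66.368] rss=0.858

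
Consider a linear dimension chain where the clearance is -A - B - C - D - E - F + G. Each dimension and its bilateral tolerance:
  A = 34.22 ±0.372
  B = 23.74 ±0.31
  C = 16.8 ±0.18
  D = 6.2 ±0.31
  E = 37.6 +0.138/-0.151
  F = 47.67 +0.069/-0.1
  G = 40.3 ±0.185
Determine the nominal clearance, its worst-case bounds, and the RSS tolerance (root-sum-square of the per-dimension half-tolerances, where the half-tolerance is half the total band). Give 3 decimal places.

nominal=-125.930 wc=[-127.494,-124.322] rss=0.652

Stack each dimension's contribution:
  -A: nom -34.220 → Σnom=-34.220; wc +0.372/-0.372 → slack +0.372/-0.372; half-tol=0.372, Σhalf²=0.138384
  -B: nom -23.740 → Σnom=-57.960; wc +0.310/-0.310 → slack +0.682/-0.682; half-tol=0.310, Σhalf²=0.234484
  -C: nom -16.800 → Σnom=-74.760; wc +0.180/-0.180 → slack +0.862/-0.862; half-tol=0.180, Σhalf²=0.266884
  -D: nom -6.200 → Σnom=-80.960; wc +0.310/-0.310 → slack +1.172/-1.172; half-tol=0.310, Σhalf²=0.362984
  -E: nom -37.600 → Σnom=-118.560; wc +0.151/-0.138 → slack +1.323/-1.310; half-tol=0.145, Σhalf²=0.383864
  -F: nom -47.670 → Σnom=-166.230; wc +0.100/-0.069 → slack +1.423/-1.379; half-tol=0.085, Σhalf²=0.391005
  +G: nom +40.300 → Σnom=-125.930; wc +0.185/-0.185 → slack +1.608/-1.564; half-tol=0.185, Σhalf²=0.425230
Nominal = -125.930. Worst-case = [-125.930 - 1.564, -125.930 + 1.608] = [-127.494, -124.322]. RSS = √0.425230 = 0.652.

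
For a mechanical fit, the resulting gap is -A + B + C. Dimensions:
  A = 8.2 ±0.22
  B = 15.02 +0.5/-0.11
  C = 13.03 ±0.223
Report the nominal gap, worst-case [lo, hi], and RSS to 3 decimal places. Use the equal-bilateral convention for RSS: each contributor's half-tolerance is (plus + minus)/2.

nominal=19.850 wc=[19.297,20.793] rss=0.437

Stack each dimension's contribution:
  -A: nom -8.200 → Σnom=-8.200; wc +0.220/-0.220 → slack +0.220/-0.220; half-tol=0.220, Σhalf²=0.048400
  +B: nom +15.020 → Σnom=6.820; wc +0.500/-0.110 → slack +0.720/-0.330; half-tol=0.305, Σhalf²=0.141425
  +C: nom +13.030 → Σnom=19.850; wc +0.223/-0.223 → slack +0.943/-0.553; half-tol=0.223, Σhalf²=0.191154
Nominal = 19.850. Worst-case = [19.850 - 0.553, 19.850 + 0.943] = [19.297, 20.793]. RSS = √0.191154 = 0.437.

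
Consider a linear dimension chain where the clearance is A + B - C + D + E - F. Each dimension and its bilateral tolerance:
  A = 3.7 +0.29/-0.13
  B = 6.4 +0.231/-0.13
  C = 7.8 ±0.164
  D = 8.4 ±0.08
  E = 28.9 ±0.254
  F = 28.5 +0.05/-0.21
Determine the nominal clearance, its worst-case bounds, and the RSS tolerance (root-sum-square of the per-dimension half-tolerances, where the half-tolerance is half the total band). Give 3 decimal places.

Stack each dimension's contribution:
  +A: nom +3.700 → Σnom=3.700; wc +0.290/-0.130 → slack +0.290/-0.130; half-tol=0.210, Σhalf²=0.044100
  +B: nom +6.400 → Σnom=10.100; wc +0.231/-0.130 → slack +0.521/-0.260; half-tol=0.180, Σhalf²=0.076680
  -C: nom -7.800 → Σnom=2.300; wc +0.164/-0.164 → slack +0.685/-0.424; half-tol=0.164, Σhalf²=0.103576
  +D: nom +8.400 → Σnom=10.700; wc +0.080/-0.080 → slack +0.765/-0.504; half-tol=0.080, Σhalf²=0.109976
  +E: nom +28.900 → Σnom=39.600; wc +0.254/-0.254 → slack +1.019/-0.758; half-tol=0.254, Σhalf²=0.174492
  -F: nom -28.500 → Σnom=11.100; wc +0.210/-0.050 → slack +1.229/-0.808; half-tol=0.130, Σhalf²=0.191392
Nominal = 11.100. Worst-case = [11.100 - 0.808, 11.100 + 1.229] = [10.292, 12.329]. RSS = √0.191392 = 0.437.

nominal=11.100 wc=[10.292,12.329] rss=0.437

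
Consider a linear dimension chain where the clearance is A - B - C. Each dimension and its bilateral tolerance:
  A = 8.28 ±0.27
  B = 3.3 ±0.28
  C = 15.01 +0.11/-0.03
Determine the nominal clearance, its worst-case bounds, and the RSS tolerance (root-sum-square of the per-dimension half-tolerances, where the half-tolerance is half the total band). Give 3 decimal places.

Stack each dimension's contribution:
  +A: nom +8.280 → Σnom=8.280; wc +0.270/-0.270 → slack +0.270/-0.270; half-tol=0.270, Σhalf²=0.072900
  -B: nom -3.300 → Σnom=4.980; wc +0.280/-0.280 → slack +0.550/-0.550; half-tol=0.280, Σhalf²=0.151300
  -C: nom -15.010 → Σnom=-10.030; wc +0.030/-0.110 → slack +0.580/-0.660; half-tol=0.070, Σhalf²=0.156200
Nominal = -10.030. Worst-case = [-10.030 - 0.660, -10.030 + 0.580] = [-10.690, -9.450]. RSS = √0.156200 = 0.395.

nominal=-10.030 wc=[-10.690,-9.450] rss=0.395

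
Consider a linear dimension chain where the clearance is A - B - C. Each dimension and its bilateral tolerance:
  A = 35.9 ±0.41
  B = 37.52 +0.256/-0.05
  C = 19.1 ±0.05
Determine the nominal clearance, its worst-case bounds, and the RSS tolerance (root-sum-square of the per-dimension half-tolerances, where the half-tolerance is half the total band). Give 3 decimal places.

Stack each dimension's contribution:
  +A: nom +35.900 → Σnom=35.900; wc +0.410/-0.410 → slack +0.410/-0.410; half-tol=0.410, Σhalf²=0.168100
  -B: nom -37.520 → Σnom=-1.620; wc +0.050/-0.256 → slack +0.460/-0.666; half-tol=0.153, Σhalf²=0.191509
  -C: nom -19.100 → Σnom=-20.720; wc +0.050/-0.050 → slack +0.510/-0.716; half-tol=0.050, Σhalf²=0.194009
Nominal = -20.720. Worst-case = [-20.720 - 0.716, -20.720 + 0.510] = [-21.436, -20.210]. RSS = √0.194009 = 0.440.

nominal=-20.720 wc=[-21.436,-20.210] rss=0.440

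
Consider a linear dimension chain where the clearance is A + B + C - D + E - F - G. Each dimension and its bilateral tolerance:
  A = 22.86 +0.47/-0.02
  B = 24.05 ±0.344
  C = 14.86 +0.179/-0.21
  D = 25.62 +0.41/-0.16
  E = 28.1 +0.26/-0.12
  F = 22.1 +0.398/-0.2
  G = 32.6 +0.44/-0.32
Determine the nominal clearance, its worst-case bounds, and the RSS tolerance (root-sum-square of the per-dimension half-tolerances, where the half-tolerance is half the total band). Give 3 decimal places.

nominal=9.550 wc=[7.608,11.483] rss=0.753

Stack each dimension's contribution:
  +A: nom +22.860 → Σnom=22.860; wc +0.470/-0.020 → slack +0.470/-0.020; half-tol=0.245, Σhalf²=0.060025
  +B: nom +24.050 → Σnom=46.910; wc +0.344/-0.344 → slack +0.814/-0.364; half-tol=0.344, Σhalf²=0.178361
  +C: nom +14.860 → Σnom=61.770; wc +0.179/-0.210 → slack +0.993/-0.574; half-tol=0.195, Σhalf²=0.216191
  -D: nom -25.620 → Σnom=36.150; wc +0.160/-0.410 → slack +1.153/-0.984; half-tol=0.285, Σhalf²=0.297416
  +E: nom +28.100 → Σnom=64.250; wc +0.260/-0.120 → slack +1.413/-1.104; half-tol=0.190, Σhalf²=0.333516
  -F: nom -22.100 → Σnom=42.150; wc +0.200/-0.398 → slack +1.613/-1.502; half-tol=0.299, Σhalf²=0.422917
  -G: nom -32.600 → Σnom=9.550; wc +0.320/-0.440 → slack +1.933/-1.942; half-tol=0.380, Σhalf²=0.567317
Nominal = 9.550. Worst-case = [9.550 - 1.942, 9.550 + 1.933] = [7.608, 11.483]. RSS = √0.567317 = 0.753.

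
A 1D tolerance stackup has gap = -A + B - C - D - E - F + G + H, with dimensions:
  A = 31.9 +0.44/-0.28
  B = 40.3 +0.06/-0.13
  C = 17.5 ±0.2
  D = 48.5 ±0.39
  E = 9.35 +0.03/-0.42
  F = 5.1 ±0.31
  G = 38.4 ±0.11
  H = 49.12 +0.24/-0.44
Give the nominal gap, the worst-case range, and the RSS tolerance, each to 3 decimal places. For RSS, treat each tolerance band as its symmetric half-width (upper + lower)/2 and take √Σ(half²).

nominal=15.470 wc=[13.420,17.480] rss=0.778

Stack each dimension's contribution:
  -A: nom -31.900 → Σnom=-31.900; wc +0.280/-0.440 → slack +0.280/-0.440; half-tol=0.360, Σhalf²=0.129600
  +B: nom +40.300 → Σnom=8.400; wc +0.060/-0.130 → slack +0.340/-0.570; half-tol=0.095, Σhalf²=0.138625
  -C: nom -17.500 → Σnom=-9.100; wc +0.200/-0.200 → slack +0.540/-0.770; half-tol=0.200, Σhalf²=0.178625
  -D: nom -48.500 → Σnom=-57.600; wc +0.390/-0.390 → slack +0.930/-1.160; half-tol=0.390, Σhalf²=0.330725
  -E: nom -9.350 → Σnom=-66.950; wc +0.420/-0.030 → slack +1.350/-1.190; half-tol=0.225, Σhalf²=0.381350
  -F: nom -5.100 → Σnom=-72.050; wc +0.310/-0.310 → slack +1.660/-1.500; half-tol=0.310, Σhalf²=0.477450
  +G: nom +38.400 → Σnom=-33.650; wc +0.110/-0.110 → slack +1.770/-1.610; half-tol=0.110, Σhalf²=0.489550
  +H: nom +49.120 → Σnom=15.470; wc +0.240/-0.440 → slack +2.010/-2.050; half-tol=0.340, Σhalf²=0.605150
Nominal = 15.470. Worst-case = [15.470 - 2.050, 15.470 + 2.010] = [13.420, 17.480]. RSS = √0.605150 = 0.778.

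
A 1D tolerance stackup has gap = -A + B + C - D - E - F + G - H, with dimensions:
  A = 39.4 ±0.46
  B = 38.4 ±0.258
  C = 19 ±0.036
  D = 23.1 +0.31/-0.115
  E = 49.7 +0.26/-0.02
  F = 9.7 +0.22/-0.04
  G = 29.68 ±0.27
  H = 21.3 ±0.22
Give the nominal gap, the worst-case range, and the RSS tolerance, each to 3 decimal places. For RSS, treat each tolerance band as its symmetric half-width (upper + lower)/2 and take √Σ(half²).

Stack each dimension's contribution:
  -A: nom -39.400 → Σnom=-39.400; wc +0.460/-0.460 → slack +0.460/-0.460; half-tol=0.460, Σhalf²=0.211600
  +B: nom +38.400 → Σnom=-1.000; wc +0.258/-0.258 → slack +0.718/-0.718; half-tol=0.258, Σhalf²=0.278164
  +C: nom +19.000 → Σnom=18.000; wc +0.036/-0.036 → slack +0.754/-0.754; half-tol=0.036, Σhalf²=0.279460
  -D: nom -23.100 → Σnom=-5.100; wc +0.115/-0.310 → slack +0.869/-1.064; half-tol=0.212, Σhalf²=0.324616
  -E: nom -49.700 → Σnom=-54.800; wc +0.020/-0.260 → slack +0.889/-1.324; half-tol=0.140, Σhalf²=0.344216
  -F: nom -9.700 → Σnom=-64.500; wc +0.040/-0.220 → slack +0.929/-1.544; half-tol=0.130, Σhalf²=0.361116
  +G: nom +29.680 → Σnom=-34.820; wc +0.270/-0.270 → slack +1.199/-1.814; half-tol=0.270, Σhalf²=0.434016
  -H: nom -21.300 → Σnom=-56.120; wc +0.220/-0.220 → slack +1.419/-2.034; half-tol=0.220, Σhalf²=0.482416
Nominal = -56.120. Worst-case = [-56.120 - 2.034, -56.120 + 1.419] = [-58.154, -54.701]. RSS = √0.482416 = 0.695.

nominal=-56.120 wc=[-58.154,-54.701] rss=0.695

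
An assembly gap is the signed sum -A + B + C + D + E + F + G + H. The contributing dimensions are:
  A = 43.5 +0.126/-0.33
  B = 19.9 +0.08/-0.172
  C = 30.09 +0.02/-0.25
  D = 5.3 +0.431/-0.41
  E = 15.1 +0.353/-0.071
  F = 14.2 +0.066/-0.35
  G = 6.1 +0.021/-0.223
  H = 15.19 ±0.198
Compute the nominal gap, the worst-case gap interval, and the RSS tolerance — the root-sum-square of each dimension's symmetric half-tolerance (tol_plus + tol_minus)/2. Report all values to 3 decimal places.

nominal=62.380 wc=[60.580,63.879] rss=0.637

Stack each dimension's contribution:
  -A: nom -43.500 → Σnom=-43.500; wc +0.330/-0.126 → slack +0.330/-0.126; half-tol=0.228, Σhalf²=0.051984
  +B: nom +19.900 → Σnom=-23.600; wc +0.080/-0.172 → slack +0.410/-0.298; half-tol=0.126, Σhalf²=0.067860
  +C: nom +30.090 → Σnom=6.490; wc +0.020/-0.250 → slack +0.430/-0.548; half-tol=0.135, Σhalf²=0.086085
  +D: nom +5.300 → Σnom=11.790; wc +0.431/-0.410 → slack +0.861/-0.958; half-tol=0.420, Σhalf²=0.262905
  +E: nom +15.100 → Σnom=26.890; wc +0.353/-0.071 → slack +1.214/-1.029; half-tol=0.212, Σhalf²=0.307849
  +F: nom +14.200 → Σnom=41.090; wc +0.066/-0.350 → slack +1.280/-1.379; half-tol=0.208, Σhalf²=0.351113
  +G: nom +6.100 → Σnom=47.190; wc +0.021/-0.223 → slack +1.301/-1.602; half-tol=0.122, Σhalf²=0.365997
  +H: nom +15.190 → Σnom=62.380; wc +0.198/-0.198 → slack +1.499/-1.800; half-tol=0.198, Σhalf²=0.405201
Nominal = 62.380. Worst-case = [62.380 - 1.800, 62.380 + 1.499] = [60.580, 63.879]. RSS = √0.405201 = 0.637.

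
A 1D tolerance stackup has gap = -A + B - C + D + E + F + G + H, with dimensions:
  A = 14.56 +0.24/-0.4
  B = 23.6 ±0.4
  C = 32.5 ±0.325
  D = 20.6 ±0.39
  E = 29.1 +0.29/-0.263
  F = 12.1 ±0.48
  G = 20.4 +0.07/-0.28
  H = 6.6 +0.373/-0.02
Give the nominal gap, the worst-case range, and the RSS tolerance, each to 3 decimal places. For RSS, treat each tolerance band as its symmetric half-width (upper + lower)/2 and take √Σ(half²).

nominal=65.340 wc=[62.942,68.068] rss=0.947

Stack each dimension's contribution:
  -A: nom -14.560 → Σnom=-14.560; wc +0.400/-0.240 → slack +0.400/-0.240; half-tol=0.320, Σhalf²=0.102400
  +B: nom +23.600 → Σnom=9.040; wc +0.400/-0.400 → slack +0.800/-0.640; half-tol=0.400, Σhalf²=0.262400
  -C: nom -32.500 → Σnom=-23.460; wc +0.325/-0.325 → slack +1.125/-0.965; half-tol=0.325, Σhalf²=0.368025
  +D: nom +20.600 → Σnom=-2.860; wc +0.390/-0.390 → slack +1.515/-1.355; half-tol=0.390, Σhalf²=0.520125
  +E: nom +29.100 → Σnom=26.240; wc +0.290/-0.263 → slack +1.805/-1.618; half-tol=0.276, Σhalf²=0.596577
  +F: nom +12.100 → Σnom=38.340; wc +0.480/-0.480 → slack +2.285/-2.098; half-tol=0.480, Σhalf²=0.826977
  +G: nom +20.400 → Σnom=58.740; wc +0.070/-0.280 → slack +2.355/-2.378; half-tol=0.175, Σhalf²=0.857602
  +H: nom +6.600 → Σnom=65.340; wc +0.373/-0.020 → slack +2.728/-2.398; half-tol=0.197, Σhalf²=0.896215
Nominal = 65.340. Worst-case = [65.340 - 2.398, 65.340 + 2.728] = [62.942, 68.068]. RSS = √0.896215 = 0.947.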